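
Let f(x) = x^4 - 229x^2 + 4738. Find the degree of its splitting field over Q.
[K : Q] = 4

Solving the quadratic in x^2: x^2 = (229 ± √(229^2 - 4·4738))/2 = (229 ± √33489)/2 = (229 ± 183)/2, giving x^2 = 23 or x^2 = 206. So f(x) = (x^2 - 23)(x^2 - 206) and the roots of f are ±√23, ±√206. Hence the splitting field is K = Q(√23, √206). Since 23 and 206 are distinct squarefree integers > 1, their product 4738 is not a perfect square, so √206 ∉ Q(√23). By the tower law [K:Q] = [Q(√23,√206):Q(√23)] · [Q(√23):Q] = 2 · 2 = 4.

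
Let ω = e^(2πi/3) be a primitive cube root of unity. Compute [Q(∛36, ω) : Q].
[Q(∛36, ω) : Q] = 6

[Q(∛36):Q] = 3 (min poly x^3 - 36, irreducible since 36 is not a perfect cube). [Q(ω):Q] = 2 (min poly x^2 + x + 1). Since Q(∛36) ⊂ R and ω ∉ R, we have ω ∉ Q(∛36), so x^2 + x + 1 remains irreducible over Q(∛36) and [Q(∛36, ω) : Q(∛36)] = 2. By the tower law, [Q(∛36, ω) : Q] = 3 · 2 = 6. (In fact Q(∛36, ω) is the splitting field of x^3 - 36 over Q.)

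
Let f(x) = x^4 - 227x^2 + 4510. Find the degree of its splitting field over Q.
[K : Q] = 4

Solving the quadratic in x^2: x^2 = (227 ± √(227^2 - 4·4510))/2 = (227 ± √33489)/2 = (227 ± 183)/2, giving x^2 = 205 or x^2 = 22. So f(x) = (x^2 - 205)(x^2 - 22) and the roots of f are ±√205, ±√22. Hence the splitting field is K = Q(√205, √22). Since 205 and 22 are distinct squarefree integers > 1, their product 4510 is not a perfect square, so √22 ∉ Q(√205). By the tower law [K:Q] = [Q(√205,√22):Q(√205)] · [Q(√205):Q] = 2 · 2 = 4.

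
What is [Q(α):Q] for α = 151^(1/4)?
[Q(α):Q] = 4

α is a root of x^4 - 151. By Eisenstein's criterion at the prime p = 151 (which divides the constant term 151 but p^2 = 22801 does not, since 151 is squarefree), x^4 - 151 is irreducible over Q. Hence [Q(α):Q] = 4.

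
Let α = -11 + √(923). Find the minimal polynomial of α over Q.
m_α(x) = x^2 + 22x - 802

From α + 11 = √(923), squaring gives (α + 11)^2 = 923, i.e. α^2 + 22α + 121 = 923, so α^2 + 22α - 802 = 0. The discriminant of x^2 + 22x - 802 is (22)^2 - 4·(-802) = 484 + 3208 = 3692, and 4·(923) is not a perfect square in Q since 923 is squarefree and ≠ 1. Hence x^2 + 22x - 802 is irreducible over Q and is the minimal polynomial of α.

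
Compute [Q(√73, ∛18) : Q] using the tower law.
[Q(√73, ∛18) : Q] = 6

Let L = Q(√73, ∛18). Since Q(√73) ⊂ L and [Q(√73):Q] = 2, the tower law gives 2 | [L:Q]. Likewise Q(∛18) ⊂ L with [Q(∛18):Q] = 3 (because 18 is not a perfect cube), so 3 | [L:Q]. As gcd(2,3) = 1, [L:Q] is divisible by 6. Conversely L is generated over Q by √73 and ∛18, so [L:Q] ≤ 2·3 = 6. Therefore [Q(√73, ∛18) : Q] = 6.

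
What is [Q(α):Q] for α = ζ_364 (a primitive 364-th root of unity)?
[Q(α):Q] = 144

The minimal polynomial of ζ_364 over Q is the 364-th cyclotomic polynomial Φ_364(x), which is irreducible over Q and has degree φ(364) = 144. Hence [Q(α):Q] = φ(364) = 144.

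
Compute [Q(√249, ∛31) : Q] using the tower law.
[Q(√249, ∛31) : Q] = 6

Let L = Q(√249, ∛31). Since Q(√249) ⊂ L and [Q(√249):Q] = 2, the tower law gives 2 | [L:Q]. Likewise Q(∛31) ⊂ L with [Q(∛31):Q] = 3 (because 31 is not a perfect cube), so 3 | [L:Q]. As gcd(2,3) = 1, [L:Q] is divisible by 6. Conversely L is generated over Q by √249 and ∛31, so [L:Q] ≤ 2·3 = 6. Therefore [Q(√249, ∛31) : Q] = 6.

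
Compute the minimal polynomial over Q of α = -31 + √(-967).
m_α(x) = x^2 + 62x + 1928

From α + 31 = √(-967), squaring gives (α + 31)^2 = -967, i.e. α^2 + 62α + 961 = -967, so α^2 + 62α + 1928 = 0. The discriminant of x^2 + 62x + 1928 is (62)^2 - 4·(1928) = 3844 - 7712 = -3868, and 4·(-967) is not a perfect square in Q since -967 is squarefree and ≠ 1. Hence x^2 + 62x + 1928 is irreducible over Q and is the minimal polynomial of α.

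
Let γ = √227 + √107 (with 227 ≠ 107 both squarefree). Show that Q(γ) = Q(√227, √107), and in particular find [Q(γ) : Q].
[Q(γ) : Q] = 4 (equivalently, Q(γ) = Q(√227, √107))

Obviously Q(γ) ⊆ Q(√227, √107), and [Q(√227, √107):Q] = 4 (since 227, 107 are distinct squarefree integers > 1 with 24289 not a perfect square). To show equality we compute the minimal polynomial of γ. From γ = √227 + √107: γ^2 = 227 + 2√(24289) + 107 = 334 + 2√(24289), so γ^2 - 334 = 2√(24289); squaring, (γ^2 - 334)^2 = 4·24289, i.e. γ^4 - 668γ^2 + 111556 - 97156 = 0, i.e. γ^4 - 668γ^2 + 14400 = 0. So γ is a root of x^4 - 668x^2 + 14400. This polynomial is irreducible over Q: it has no rational root (each ±√227 ± √107 is irrational), and any factorization into two quadratics over Q would force √(24289) ∈ Q (pairing opposite roots) or √227, √107 ∈ Q (other pairings), all impossible. Hence [Q(γ):Q] = 4 = [Q(√227, √107):Q], so Q(γ) = Q(√227, √107).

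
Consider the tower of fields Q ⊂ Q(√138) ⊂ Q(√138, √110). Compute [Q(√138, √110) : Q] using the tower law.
[Q(√138, √110) : Q] = 4

[Q(√138):Q] = 2 (min poly x^2 - 138, irreducible since 138 is squarefree > 1). For the top step, suppose √110 ∈ Q(√138), say √110 = c + d√138 with c, d ∈ Q. Squaring: 110 = c^2 + 138d^2 + 2cd√138. Since √138 ∉ Q this forces 2cd = 0. If d = 0 then √110 = c ∈ Q, contradicting 110 squarefree > 1. If c = 0 then 110 = 138d^2, so 138·110 = (138d)^2 is a perfect square in Q — but 138·110 = 15180 is not a perfect square (since 138 and 110 are distinct squarefree integers). Contradiction. Hence √110 ∉ Q(√138), so x^2 - 110 stays irreducible over Q(√138) and [Q(√138, √110) : Q(√138)] = 2. By the tower law, [Q(√138, √110) : Q] = 2 · 2 = 4.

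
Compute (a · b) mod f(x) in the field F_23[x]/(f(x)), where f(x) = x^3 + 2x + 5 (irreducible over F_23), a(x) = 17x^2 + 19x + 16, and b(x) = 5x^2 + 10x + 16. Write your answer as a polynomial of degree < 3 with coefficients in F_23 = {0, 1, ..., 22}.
a · b ≡ 4x^2 + 15x + 12 (mod f(x))

Multiply in F_23[x]: a(x)·b(x) = (17x^2 + 19x + 16)·(5x^2 + 10x + 16) = 16x^4 + 12x^3 + 13x^2 + 4x + 3. This has degree ≥ 3, so divide by f(x) over F_23: 16x^4 + 12x^3 + 13x^2 + 4x + 3 = (16x + 12)·(x^3 + 2x + 5) + (4x^2 + 15x + 12). Hence a·b ≡ 4x^2 + 15x + 12 (mod f). (F_23[x]/(f) is a field with 23^3 = 12167 elements since f is irreducible of degree 3.)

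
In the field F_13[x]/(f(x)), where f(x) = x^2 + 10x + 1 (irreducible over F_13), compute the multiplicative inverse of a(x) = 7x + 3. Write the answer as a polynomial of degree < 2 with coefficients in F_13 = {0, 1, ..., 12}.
a(x)^(-1) ≡ 8x + 6 (mod f(x))

Since f is irreducible over F_13, F_13[x]/(f) is a field and a(x) ≠ 0 has an inverse. Apply the extended Euclidean algorithm to f(x) and a(x) in F_13[x]: f(x) = (2x + 8)·a(x) + (3). The last nonzero remainder is the constant 3 = gcd(f, a) in F_13. Back-substituting through the division chain expresses 3 = s(x)·a(x) + t(x)·f(x) with s(x) ≡ 11x + 5 (mod f), so (11x + 5)·a(x) ≡ 3 (mod f). Multiplying by 3^(-1) ≡ 9 in F_13 gives a(x)^(-1) ≡ 9·(11x + 5) ≡ 8x + 6 (mod f). Check: (7x + 3)·(8x + 6) = 4x^2 + x + 5 ≡ 1 (mod x^2 + 10x + 1).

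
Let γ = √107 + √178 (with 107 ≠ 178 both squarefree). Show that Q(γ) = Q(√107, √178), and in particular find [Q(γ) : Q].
[Q(γ) : Q] = 4 (equivalently, Q(γ) = Q(√107, √178))

Obviously Q(γ) ⊆ Q(√107, √178), and [Q(√107, √178):Q] = 4 (since 107, 178 are distinct squarefree integers > 1 with 19046 not a perfect square). To show equality we compute the minimal polynomial of γ. From γ = √107 + √178: γ^2 = 107 + 2√(19046) + 178 = 285 + 2√(19046), so γ^2 - 285 = 2√(19046); squaring, (γ^2 - 285)^2 = 4·19046, i.e. γ^4 - 570γ^2 + 81225 - 76184 = 0, i.e. γ^4 - 570γ^2 + 5041 = 0. So γ is a root of x^4 - 570x^2 + 5041. This polynomial is irreducible over Q: it has no rational root (each ±√107 ± √178 is irrational), and any factorization into two quadratics over Q would force √(19046) ∈ Q (pairing opposite roots) or √107, √178 ∈ Q (other pairings), all impossible. Hence [Q(γ):Q] = 4 = [Q(√107, √178):Q], so Q(γ) = Q(√107, √178).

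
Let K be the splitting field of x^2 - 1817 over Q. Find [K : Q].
[K : Q] = 2

f(x) = x^2 - 1817 factors as (x - √1817)(x + √1817). The splitting field is K = Q(√1817). Since 1817 is squarefree and > 1, it is not a perfect square, so x^2 - 1817 is irreducible over Q and [Q(√1817) : Q] = 2. Hence [K : Q] = 2.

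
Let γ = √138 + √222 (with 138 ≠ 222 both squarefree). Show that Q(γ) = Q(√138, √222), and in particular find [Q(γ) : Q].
[Q(γ) : Q] = 4 (equivalently, Q(γ) = Q(√138, √222))

Obviously Q(γ) ⊆ Q(√138, √222), and [Q(√138, √222):Q] = 4 (since 138, 222 are distinct squarefree integers > 1 with 30636 not a perfect square). To show equality we compute the minimal polynomial of γ. From γ = √138 + √222: γ^2 = 138 + 2√(30636) + 222 = 360 + 2√(30636), so γ^2 - 360 = 2√(30636); squaring, (γ^2 - 360)^2 = 4·30636, i.e. γ^4 - 720γ^2 + 129600 - 122544 = 0, i.e. γ^4 - 720γ^2 + 7056 = 0. So γ is a root of x^4 - 720x^2 + 7056. This polynomial is irreducible over Q: it has no rational root (each ±√138 ± √222 is irrational), and any factorization into two quadratics over Q would force √(30636) ∈ Q (pairing opposite roots) or √138, √222 ∈ Q (other pairings), all impossible. Hence [Q(γ):Q] = 4 = [Q(√138, √222):Q], so Q(γ) = Q(√138, √222).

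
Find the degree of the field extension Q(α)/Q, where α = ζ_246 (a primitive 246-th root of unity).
[Q(α):Q] = 80

The minimal polynomial of ζ_246 over Q is the 246-th cyclotomic polynomial Φ_246(x), which is irreducible over Q and has degree φ(246) = 80. Hence [Q(α):Q] = φ(246) = 80.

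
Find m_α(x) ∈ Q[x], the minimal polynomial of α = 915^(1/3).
m_α(x) = x^3 - 915

α satisfies α^3 = 915, so x^3 - 915 annihilates α. By the rational root test, a rational root p/q (in lowest terms) of x^3 - 915 would satisfy p^3 = 915 q^3, forcing q = 1 and p^3 = 915; but 915 is not a perfect cube, contradiction. A monic cubic over Q with no rational root is irreducible (any nontrivial factorization would include a linear factor). Hence x^3 - 915 is the minimal polynomial of α, and in particular [Q(α):Q] = 3.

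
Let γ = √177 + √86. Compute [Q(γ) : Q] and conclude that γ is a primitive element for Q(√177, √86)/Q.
[Q(γ) : Q] = 4 (equivalently, Q(γ) = Q(√177, √86))

Obviously Q(γ) ⊆ Q(√177, √86), and [Q(√177, √86):Q] = 4 (since 177, 86 are distinct squarefree integers > 1 with 15222 not a perfect square). To show equality we compute the minimal polynomial of γ. From γ = √177 + √86: γ^2 = 177 + 2√(15222) + 86 = 263 + 2√(15222), so γ^2 - 263 = 2√(15222); squaring, (γ^2 - 263)^2 = 4·15222, i.e. γ^4 - 526γ^2 + 69169 - 60888 = 0, i.e. γ^4 - 526γ^2 + 8281 = 0. So γ is a root of x^4 - 526x^2 + 8281. This polynomial is irreducible over Q: it has no rational root (each ±√177 ± √86 is irrational), and any factorization into two quadratics over Q would force √(15222) ∈ Q (pairing opposite roots) or √177, √86 ∈ Q (other pairings), all impossible. Hence [Q(γ):Q] = 4 = [Q(√177, √86):Q], so Q(γ) = Q(√177, √86).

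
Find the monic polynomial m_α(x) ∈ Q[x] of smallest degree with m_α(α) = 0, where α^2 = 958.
m_α(x) = x^2 - 958

α satisfies α^2 - 958 = 0, so x^2 - 958 annihilates α. Since d = 958 is squarefree and ≠ 1, it is not a perfect square in Q, so x^2 - 958 has no rational root and is therefore irreducible over Q (a degree-2 polynomial over a field is irreducible iff it has no root). Hence m_α(x) = x^2 - 958.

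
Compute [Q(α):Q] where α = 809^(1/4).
[Q(α):Q] = 4

α is a root of x^4 - 809. By Eisenstein's criterion at the prime p = 809 (which divides the constant term 809 but p^2 = 654481 does not, since 809 is squarefree), x^4 - 809 is irreducible over Q. Hence [Q(α):Q] = 4.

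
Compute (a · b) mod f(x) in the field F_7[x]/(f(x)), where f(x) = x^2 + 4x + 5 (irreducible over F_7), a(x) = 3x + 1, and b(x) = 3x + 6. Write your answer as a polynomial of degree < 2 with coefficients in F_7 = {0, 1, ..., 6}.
a · b ≡ 6x + 3 (mod f(x))

Multiply in F_7[x]: a(x)·b(x) = (3x + 1)·(3x + 6) = 2x^2 + 6. This has degree ≥ 2, so divide by f(x) over F_7: 2x^2 + 6 = (2)·(x^2 + 4x + 5) + (6x + 3). Hence a·b ≡ 6x + 3 (mod f). (F_7[x]/(f) is a field with 7^2 = 49 elements since f is irreducible of degree 2.)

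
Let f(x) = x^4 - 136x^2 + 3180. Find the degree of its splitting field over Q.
[K : Q] = 4

Solving the quadratic in x^2: x^2 = (136 ± √(136^2 - 4·3180))/2 = (136 ± √5776)/2 = (136 ± 76)/2, giving x^2 = 106 or x^2 = 30. So f(x) = (x^2 - 106)(x^2 - 30) and the roots of f are ±√106, ±√30. Hence the splitting field is K = Q(√106, √30). Since 106 and 30 are distinct squarefree integers > 1, their product 3180 is not a perfect square, so √30 ∉ Q(√106). By the tower law [K:Q] = [Q(√106,√30):Q(√106)] · [Q(√106):Q] = 2 · 2 = 4.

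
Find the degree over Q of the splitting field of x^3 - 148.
[K : Q] = 6

The roots of x^3 - 148 are ∛148, ω∛148, ω^2∛148 where ω = e^(2πi/3) is a primitive cube root of unity, so K = Q(∛148, ω). Now [Q(∛148):Q] = 3 (since 148 is not a perfect cube, x^3 - 148 is irreducible) and [Q(ω):Q] = 2. Both 2 and 3 divide [K:Q], and [K:Q] ≤ 3·2 = 6, so [K:Q] = 6. (Equivalently: Q(∛148) ⊂ R but ω ∉ R, so [K : Q(∛148)] = 2.)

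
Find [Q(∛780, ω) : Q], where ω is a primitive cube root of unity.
[Q(∛780, ω) : Q] = 6

[Q(∛780):Q] = 3 (min poly x^3 - 780, irreducible since 780 is not a perfect cube). [Q(ω):Q] = 2 (min poly x^2 + x + 1). Since Q(∛780) ⊂ R and ω ∉ R, we have ω ∉ Q(∛780), so x^2 + x + 1 remains irreducible over Q(∛780) and [Q(∛780, ω) : Q(∛780)] = 2. By the tower law, [Q(∛780, ω) : Q] = 3 · 2 = 6. (In fact Q(∛780, ω) is the splitting field of x^3 - 780 over Q.)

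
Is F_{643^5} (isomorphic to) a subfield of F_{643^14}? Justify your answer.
No: F_{643^5} is not a subfield of F_{643^14}

F_{p^m} embeds in F_{p^n} iff m | n. Here 5 ∤ 14 (since 14 = 2·5 + 4 with remainder 4 ≠ 0), so F_{643^5} is not a subfield of F_{643^14}. Equivalently: if it were, the tower law would give 5 = [F_{643^5}:F_643] dividing [F_{643^14}:F_643] = 14, contradiction.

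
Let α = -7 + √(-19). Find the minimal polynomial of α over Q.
m_α(x) = x^2 + 14x + 68

From α + 7 = √(-19), squaring gives (α + 7)^2 = -19, i.e. α^2 + 14α + 49 = -19, so α^2 + 14α + 68 = 0. The discriminant of x^2 + 14x + 68 is (14)^2 - 4·(68) = 196 - 272 = -76, and 4·(-19) is not a perfect square in Q since -19 is squarefree and ≠ 1. Hence x^2 + 14x + 68 is irreducible over Q and is the minimal polynomial of α.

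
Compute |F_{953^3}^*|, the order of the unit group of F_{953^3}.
|F_{953^3}^*| = 865523176

F_{953^3} has 953^3 = 865523177 elements; its multiplicative group consists of all nonzero elements, so |F_{953^3}^*| = 865523177 - 1 = 865523176. (It is cyclic since any finite subgroup of the multiplicative group of a field is cyclic.)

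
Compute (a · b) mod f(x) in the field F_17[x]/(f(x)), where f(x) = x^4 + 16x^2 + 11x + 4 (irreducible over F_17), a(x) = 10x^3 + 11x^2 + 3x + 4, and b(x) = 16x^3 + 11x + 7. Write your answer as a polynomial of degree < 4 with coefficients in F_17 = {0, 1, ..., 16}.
a · b ≡ 14x^3 + 11x^2 + 11x + 14 (mod f(x))

Multiply in F_17[x]: a(x)·b(x) = (10x^3 + 11x^2 + 3x + 4)·(16x^3 + 11x + 7) = 7x^6 + 6x^5 + 5x^4 + 8x^2 + 14x + 11. This has degree ≥ 4, so divide by f(x) over F_17: 7x^6 + 6x^5 + 5x^4 + 8x^2 + 14x + 11 = (7x^2 + 6x + 12)·(x^4 + 16x^2 + 11x + 4) + (14x^3 + 11x^2 + 11x + 14). Hence a·b ≡ 14x^3 + 11x^2 + 11x + 14 (mod f). (F_17[x]/(f) is a field with 17^4 = 83521 elements since f is irreducible of degree 4.)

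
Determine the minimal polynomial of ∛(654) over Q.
m_α(x) = x^3 - 654

α satisfies α^3 = 654, so x^3 - 654 annihilates α. By the rational root test, a rational root p/q (in lowest terms) of x^3 - 654 would satisfy p^3 = 654 q^3, forcing q = 1 and p^3 = 654; but 654 is not a perfect cube, contradiction. A monic cubic over Q with no rational root is irreducible (any nontrivial factorization would include a linear factor). Hence x^3 - 654 is the minimal polynomial of α, and in particular [Q(α):Q] = 3.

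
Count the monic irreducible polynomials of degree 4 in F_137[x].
There are 88064148 monic irreducible polynomials of degree 4 over F_137

Each element of F_{137^4} that lies in no proper subfield is a root of exactly one monic irreducible of degree 4 over F_137, and each such polynomial has 4 distinct roots in F_{137^4}. By Möbius inversion the count is N_137(4) = (1/4) Σ_{d|4} μ(4/d) · 137^d = (1/4)(μ(4)·137^1 + μ(2)·137^2 + μ(1)·137^4) = 352256592/4 = 88064148.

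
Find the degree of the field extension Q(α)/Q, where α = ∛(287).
[Q(α):Q] = 3

The minimal polynomial of α is x^3 - 287, irreducible over Q since 287 is not a perfect cube (so x^3 - 287 has no rational root). Hence [Q(α):Q] = deg(m_α) = 3.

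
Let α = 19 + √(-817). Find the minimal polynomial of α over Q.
m_α(x) = x^2 - 38x + 1178

From α - 19 = √(-817), squaring gives (α - 19)^2 = -817, i.e. α^2 - 38α + 361 = -817, so α^2 - 38α + 1178 = 0. The discriminant of x^2 - 38x + 1178 is (-38)^2 - 4·(1178) = 1444 - 4712 = -3268, and 4·(-817) is not a perfect square in Q since -817 is squarefree and ≠ 1. Hence x^2 - 38x + 1178 is irreducible over Q and is the minimal polynomial of α.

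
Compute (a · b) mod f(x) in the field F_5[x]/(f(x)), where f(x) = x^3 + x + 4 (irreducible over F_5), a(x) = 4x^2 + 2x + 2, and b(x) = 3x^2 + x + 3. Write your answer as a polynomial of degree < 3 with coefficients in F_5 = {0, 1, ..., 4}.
a · b ≡ 3x^2 + 1 (mod f(x))

Multiply in F_5[x]: a(x)·b(x) = (4x^2 + 2x + 2)·(3x^2 + x + 3) = 2x^4 + 3x + 1. This has degree ≥ 3, so divide by f(x) over F_5: 2x^4 + 3x + 1 = (2x)·(x^3 + x + 4) + (3x^2 + 1). Hence a·b ≡ 3x^2 + 1 (mod f). (F_5[x]/(f) is a field with 5^3 = 125 elements since f is irreducible of degree 3.)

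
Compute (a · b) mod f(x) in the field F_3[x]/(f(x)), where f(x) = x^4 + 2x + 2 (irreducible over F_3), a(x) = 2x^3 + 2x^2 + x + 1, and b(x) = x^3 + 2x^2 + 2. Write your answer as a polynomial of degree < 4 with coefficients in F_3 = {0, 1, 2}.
a · b ≡ 2x^2 + x + 1 (mod f(x))

Multiply in F_3[x]: a(x)·b(x) = (2x^3 + 2x^2 + x + 1)·(x^3 + 2x^2 + 2) = 2x^6 + 2x^4 + x^3 + 2x + 2. This has degree ≥ 4, so divide by f(x) over F_3: 2x^6 + 2x^4 + x^3 + 2x + 2 = (2x^2 + 2)·(x^4 + 2x + 2) + (2x^2 + x + 1). Hence a·b ≡ 2x^2 + x + 1 (mod f). (F_3[x]/(f) is a field with 3^4 = 81 elements since f is irreducible of degree 4.)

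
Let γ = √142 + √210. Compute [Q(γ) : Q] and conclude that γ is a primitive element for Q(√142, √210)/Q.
[Q(γ) : Q] = 4 (equivalently, Q(γ) = Q(√142, √210))

Obviously Q(γ) ⊆ Q(√142, √210), and [Q(√142, √210):Q] = 4 (since 142, 210 are distinct squarefree integers > 1 with 29820 not a perfect square). To show equality we compute the minimal polynomial of γ. From γ = √142 + √210: γ^2 = 142 + 2√(29820) + 210 = 352 + 2√(29820), so γ^2 - 352 = 2√(29820); squaring, (γ^2 - 352)^2 = 4·29820, i.e. γ^4 - 704γ^2 + 123904 - 119280 = 0, i.e. γ^4 - 704γ^2 + 4624 = 0. So γ is a root of x^4 - 704x^2 + 4624. This polynomial is irreducible over Q: it has no rational root (each ±√142 ± √210 is irrational), and any factorization into two quadratics over Q would force √(29820) ∈ Q (pairing opposite roots) or √142, √210 ∈ Q (other pairings), all impossible. Hence [Q(γ):Q] = 4 = [Q(√142, √210):Q], so Q(γ) = Q(√142, √210).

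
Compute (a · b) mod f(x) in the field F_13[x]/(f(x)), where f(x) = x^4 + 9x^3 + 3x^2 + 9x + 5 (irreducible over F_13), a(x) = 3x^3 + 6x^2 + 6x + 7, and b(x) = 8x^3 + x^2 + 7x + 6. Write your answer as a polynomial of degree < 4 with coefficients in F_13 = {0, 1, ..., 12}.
a · b ≡ 9x^3 + 2x^2 + 11x + 12 (mod f(x))

Multiply in F_13[x]: a(x)·b(x) = (3x^3 + 6x^2 + 6x + 7)·(8x^3 + x^2 + 7x + 6) = 11x^6 + 12x^5 + 10x^4 + 5x^3 + 7x^2 + 7x + 3. This has degree ≥ 4, so divide by f(x) over F_13: 11x^6 + 12x^5 + 10x^4 + 5x^3 + 7x^2 + 7x + 3 = (11x^2 + 4x + 6)·(x^4 + 9x^3 + 3x^2 + 9x + 5) + (9x^3 + 2x^2 + 11x + 12). Hence a·b ≡ 9x^3 + 2x^2 + 11x + 12 (mod f). (F_13[x]/(f) is a field with 13^4 = 28561 elements since f is irreducible of degree 4.)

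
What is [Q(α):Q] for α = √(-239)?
[Q(α):Q] = 2

[Q(α):Q] equals the degree of the minimal polynomial of α. Here α^2 = -239 and x^2 + 239 is irreducible (d = -239 is squarefree, ≠ 1, hence not a square), so deg(m_α) = 2. Thus [Q(α):Q] = 2.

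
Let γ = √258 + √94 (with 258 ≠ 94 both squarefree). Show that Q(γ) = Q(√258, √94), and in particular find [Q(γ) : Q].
[Q(γ) : Q] = 4 (equivalently, Q(γ) = Q(√258, √94))

Obviously Q(γ) ⊆ Q(√258, √94), and [Q(√258, √94):Q] = 4 (since 258, 94 are distinct squarefree integers > 1 with 24252 not a perfect square). To show equality we compute the minimal polynomial of γ. From γ = √258 + √94: γ^2 = 258 + 2√(24252) + 94 = 352 + 2√(24252), so γ^2 - 352 = 2√(24252); squaring, (γ^2 - 352)^2 = 4·24252, i.e. γ^4 - 704γ^2 + 123904 - 97008 = 0, i.e. γ^4 - 704γ^2 + 26896 = 0. So γ is a root of x^4 - 704x^2 + 26896. This polynomial is irreducible over Q: it has no rational root (each ±√258 ± √94 is irrational), and any factorization into two quadratics over Q would force √(24252) ∈ Q (pairing opposite roots) or √258, √94 ∈ Q (other pairings), all impossible. Hence [Q(γ):Q] = 4 = [Q(√258, √94):Q], so Q(γ) = Q(√258, √94).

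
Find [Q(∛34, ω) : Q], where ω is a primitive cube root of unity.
[Q(∛34, ω) : Q] = 6

[Q(∛34):Q] = 3 (min poly x^3 - 34, irreducible since 34 is not a perfect cube). [Q(ω):Q] = 2 (min poly x^2 + x + 1). Since Q(∛34) ⊂ R and ω ∉ R, we have ω ∉ Q(∛34), so x^2 + x + 1 remains irreducible over Q(∛34) and [Q(∛34, ω) : Q(∛34)] = 2. By the tower law, [Q(∛34, ω) : Q] = 3 · 2 = 6. (In fact Q(∛34, ω) is the splitting field of x^3 - 34 over Q.)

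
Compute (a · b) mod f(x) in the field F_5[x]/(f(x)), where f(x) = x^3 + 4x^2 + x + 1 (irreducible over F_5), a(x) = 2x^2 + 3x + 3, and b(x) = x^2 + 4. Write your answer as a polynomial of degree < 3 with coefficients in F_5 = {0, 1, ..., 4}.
a · b ≡ 4x^2 + 2 (mod f(x))

Multiply in F_5[x]: a(x)·b(x) = (2x^2 + 3x + 3)·(x^2 + 4) = 2x^4 + 3x^3 + x^2 + 2x + 2. This has degree ≥ 3, so divide by f(x) over F_5: 2x^4 + 3x^3 + x^2 + 2x + 2 = (2x)·(x^3 + 4x^2 + x + 1) + (4x^2 + 2). Hence a·b ≡ 4x^2 + 2 (mod f). (F_5[x]/(f) is a field with 5^3 = 125 elements since f is irreducible of degree 3.)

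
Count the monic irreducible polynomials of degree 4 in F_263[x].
There are 1196070348 monic irreducible polynomials of degree 4 over F_263

Each element of F_{263^4} that lies in no proper subfield is a root of exactly one monic irreducible of degree 4 over F_263, and each such polynomial has 4 distinct roots in F_{263^4}. By Möbius inversion the count is N_263(4) = (1/4) Σ_{d|4} μ(4/d) · 263^d = (1/4)(μ(4)·263^1 + μ(2)·263^2 + μ(1)·263^4) = 4784281392/4 = 1196070348.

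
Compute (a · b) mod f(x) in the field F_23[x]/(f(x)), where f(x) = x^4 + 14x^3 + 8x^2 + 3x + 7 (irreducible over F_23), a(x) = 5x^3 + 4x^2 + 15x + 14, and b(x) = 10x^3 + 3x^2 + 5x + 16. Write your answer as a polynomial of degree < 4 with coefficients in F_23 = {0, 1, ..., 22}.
a · b ≡ 8x^3 + 17x + 7 (mod f(x))

Multiply in F_23[x]: a(x)·b(x) = (5x^3 + 4x^2 + 15x + 14)·(10x^3 + 3x^2 + 5x + 16) = 4x^6 + 9x^5 + 3x^4 + 9x^3 + 20x^2 + 11x + 17. This has degree ≥ 4, so divide by f(x) over F_23: 4x^6 + 9x^5 + 3x^4 + 9x^3 + 20x^2 + 11x + 17 = (4x^2 + 22x + 8)·(x^4 + 14x^3 + 8x^2 + 3x + 7) + (8x^3 + 17x + 7). Hence a·b ≡ 8x^3 + 17x + 7 (mod f). (F_23[x]/(f) is a field with 23^4 = 279841 elements since f is irreducible of degree 4.)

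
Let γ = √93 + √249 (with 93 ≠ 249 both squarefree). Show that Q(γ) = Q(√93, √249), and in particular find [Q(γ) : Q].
[Q(γ) : Q] = 4 (equivalently, Q(γ) = Q(√93, √249))

Obviously Q(γ) ⊆ Q(√93, √249), and [Q(√93, √249):Q] = 4 (since 93, 249 are distinct squarefree integers > 1 with 23157 not a perfect square). To show equality we compute the minimal polynomial of γ. From γ = √93 + √249: γ^2 = 93 + 2√(23157) + 249 = 342 + 2√(23157), so γ^2 - 342 = 2√(23157); squaring, (γ^2 - 342)^2 = 4·23157, i.e. γ^4 - 684γ^2 + 116964 - 92628 = 0, i.e. γ^4 - 684γ^2 + 24336 = 0. So γ is a root of x^4 - 684x^2 + 24336. This polynomial is irreducible over Q: it has no rational root (each ±√93 ± √249 is irrational), and any factorization into two quadratics over Q would force √(23157) ∈ Q (pairing opposite roots) or √93, √249 ∈ Q (other pairings), all impossible. Hence [Q(γ):Q] = 4 = [Q(√93, √249):Q], so Q(γ) = Q(√93, √249).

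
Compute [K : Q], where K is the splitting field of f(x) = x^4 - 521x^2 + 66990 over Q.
[K : Q] = 4

Solving the quadratic in x^2: x^2 = (521 ± √(521^2 - 4·66990))/2 = (521 ± √3481)/2 = (521 ± 59)/2, giving x^2 = 231 or x^2 = 290. So f(x) = (x^2 - 231)(x^2 - 290) and the roots of f are ±√231, ±√290. Hence the splitting field is K = Q(√231, √290). Since 231 and 290 are distinct squarefree integers > 1, their product 66990 is not a perfect square, so √290 ∉ Q(√231). By the tower law [K:Q] = [Q(√231,√290):Q(√231)] · [Q(√231):Q] = 2 · 2 = 4.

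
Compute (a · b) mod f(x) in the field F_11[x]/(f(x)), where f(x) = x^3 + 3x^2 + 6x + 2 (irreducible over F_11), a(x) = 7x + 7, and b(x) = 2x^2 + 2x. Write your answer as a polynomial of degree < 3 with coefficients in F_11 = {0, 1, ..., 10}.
a · b ≡ 8x^2 + 7x + 5 (mod f(x))

Multiply in F_11[x]: a(x)·b(x) = (7x + 7)·(2x^2 + 2x) = 3x^3 + 6x^2 + 3x. This has degree ≥ 3, so divide by f(x) over F_11: 3x^3 + 6x^2 + 3x = (3)·(x^3 + 3x^2 + 6x + 2) + (8x^2 + 7x + 5). Hence a·b ≡ 8x^2 + 7x + 5 (mod f). (F_11[x]/(f) is a field with 11^3 = 1331 elements since f is irreducible of degree 3.)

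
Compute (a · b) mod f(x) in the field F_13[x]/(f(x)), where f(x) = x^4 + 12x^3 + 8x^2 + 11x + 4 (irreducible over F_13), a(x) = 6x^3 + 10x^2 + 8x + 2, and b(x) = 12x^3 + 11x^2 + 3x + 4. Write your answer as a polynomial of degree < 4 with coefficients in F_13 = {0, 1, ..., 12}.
a · b ≡ 11x^3 + x + 7 (mod f(x))

Multiply in F_13[x]: a(x)·b(x) = (6x^3 + 10x^2 + 8x + 2)·(12x^3 + 11x^2 + 3x + 4) = 7x^6 + 4x^5 + 3x^4 + 10x^3 + 8x^2 + 12x + 8. This has degree ≥ 4, so divide by f(x) over F_13: 7x^6 + 4x^5 + 3x^4 + 10x^3 + 8x^2 + 12x + 8 = (7x^2 + 11x + 10)·(x^4 + 12x^3 + 8x^2 + 11x + 4) + (11x^3 + x + 7). Hence a·b ≡ 11x^3 + x + 7 (mod f). (F_13[x]/(f) is a field with 13^4 = 28561 elements since f is irreducible of degree 4.)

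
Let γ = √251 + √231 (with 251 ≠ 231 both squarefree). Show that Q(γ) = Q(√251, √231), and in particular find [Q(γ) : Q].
[Q(γ) : Q] = 4 (equivalently, Q(γ) = Q(√251, √231))

Obviously Q(γ) ⊆ Q(√251, √231), and [Q(√251, √231):Q] = 4 (since 251, 231 are distinct squarefree integers > 1 with 57981 not a perfect square). To show equality we compute the minimal polynomial of γ. From γ = √251 + √231: γ^2 = 251 + 2√(57981) + 231 = 482 + 2√(57981), so γ^2 - 482 = 2√(57981); squaring, (γ^2 - 482)^2 = 4·57981, i.e. γ^4 - 964γ^2 + 232324 - 231924 = 0, i.e. γ^4 - 964γ^2 + 400 = 0. So γ is a root of x^4 - 964x^2 + 400. This polynomial is irreducible over Q: it has no rational root (each ±√251 ± √231 is irrational), and any factorization into two quadratics over Q would force √(57981) ∈ Q (pairing opposite roots) or √251, √231 ∈ Q (other pairings), all impossible. Hence [Q(γ):Q] = 4 = [Q(√251, √231):Q], so Q(γ) = Q(√251, √231).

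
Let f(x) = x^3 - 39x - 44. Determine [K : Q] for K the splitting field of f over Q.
[K : Q] = 6

By the rational root test, any rational root of the monic integer polynomial f(x) = x^3 - 39x - 44 must be an integer dividing the constant term -44, i.e. one of ±{1, 2, 4, 11, 22, 44}. Evaluating: f(1) = -82, f(-1) = -6, f(2) = -114, f(-2) = 26, f(4) = -136, f(-4) = 48, f(11) = 858, f(-11) = -946, f(22) = 9746, f(-22) = -9834, f(44) = 83424, f(-44) = -83512; none is 0, so f has no rational root and is therefore irreducible over Q (a cubic with no linear factor over a field is irreducible). For an irreducible cubic, the Galois group is A_3 or S_3 according as the discriminant disc(f) = -4a^3 - 27b^2 = -4·(-39)^3 - 27·(-44)^2 = 185004 is or is not a square in Q. Here disc(f) = 185004 is not a perfect square in Q, so the Galois group of f over Q is not contained in A_3 and must be all of S_3. The splitting field has degree |S_3| = 6 over Q, so [K : Q] = 6.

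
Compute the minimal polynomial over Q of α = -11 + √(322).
m_α(x) = x^2 + 22x - 201

From α + 11 = √(322), squaring gives (α + 11)^2 = 322, i.e. α^2 + 22α + 121 = 322, so α^2 + 22α - 201 = 0. The discriminant of x^2 + 22x - 201 is (22)^2 - 4·(-201) = 484 + 804 = 1288, and 4·(322) is not a perfect square in Q since 322 is squarefree and ≠ 1. Hence x^2 + 22x - 201 is irreducible over Q and is the minimal polynomial of α.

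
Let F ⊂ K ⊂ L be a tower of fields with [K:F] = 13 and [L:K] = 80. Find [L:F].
[L:F] = 1040

The tower law says that for any tower of field extensions F ⊂ K ⊂ L with finite degrees, [L:F] = [L:K] · [K:F]. Here this gives [L:F] = 80 · 13 = 1040.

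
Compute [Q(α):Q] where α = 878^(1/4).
[Q(α):Q] = 4

α is a root of x^4 - 878. By Eisenstein's criterion at the prime p = 2 (which divides the constant term 878 but p^2 = 4 does not, since 878 is squarefree), x^4 - 878 is irreducible over Q. Hence [Q(α):Q] = 4.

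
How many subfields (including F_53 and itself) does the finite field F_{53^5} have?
F_{53^5} has 2 subfields

The subfields of F_{p^n} are exactly the fields F_{p^d} for d | n (each is the fixed field of the unique index-d subgroup of Gal(F_{p^n}/F_p) ≅ Z/nZ). The divisors of n = 5 are {1, 5}, giving 2 subfields: F_{53^1}, F_{53^5}.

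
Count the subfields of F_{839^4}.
F_{839^4} has 3 subfields

The subfields of F_{p^n} are exactly the fields F_{p^d} for d | n (each is the fixed field of the unique index-d subgroup of Gal(F_{p^n}/F_p) ≅ Z/nZ). The divisors of n = 4 are {1, 2, 4}, giving 3 subfields: F_{839^1}, F_{839^2}, F_{839^4}.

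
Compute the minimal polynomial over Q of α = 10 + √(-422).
m_α(x) = x^2 - 20x + 522

From α - 10 = √(-422), squaring gives (α - 10)^2 = -422, i.e. α^2 - 20α + 100 = -422, so α^2 - 20α + 522 = 0. The discriminant of x^2 - 20x + 522 is (-20)^2 - 4·(522) = 400 - 2088 = -1688, and 4·(-422) is not a perfect square in Q since -422 is squarefree and ≠ 1. Hence x^2 - 20x + 522 is irreducible over Q and is the minimal polynomial of α.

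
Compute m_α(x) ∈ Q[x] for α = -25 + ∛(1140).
m_α(x) = x^3 + 75x^2 + 1875x + 14485

Set β = α + 25 = ∛(1140), so β^3 = 1140. Then (α + 25)^3 - 1140 = 0, i.e. α is a root of g(x) = (x + 25)^3 - 1140 = x^3 + 75x^2 + 1875x + 14485. Since g(x) = h(x + 25) where h(x) = x^3 - 1140, and h is irreducible over Q (because 1140 is not a perfect cube, so h has no rational root, and a monic cubic with no rational root is irreducible), g is also irreducible (irreducibility is preserved under the substitution x → x + 25). Hence m_α(x) = x^3 + 75x^2 + 1875x + 14485.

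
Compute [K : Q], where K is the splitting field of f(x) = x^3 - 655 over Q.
[K : Q] = 6

The roots of x^3 - 655 are ∛655, ω∛655, ω^2∛655 where ω = e^(2πi/3) is a primitive cube root of unity, so K = Q(∛655, ω). Now [Q(∛655):Q] = 3 (since 655 is not a perfect cube, x^3 - 655 is irreducible) and [Q(ω):Q] = 2. Both 2 and 3 divide [K:Q], and [K:Q] ≤ 3·2 = 6, so [K:Q] = 6. (Equivalently: Q(∛655) ⊂ R but ω ∉ R, so [K : Q(∛655)] = 2.)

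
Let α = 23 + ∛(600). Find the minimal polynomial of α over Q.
m_α(x) = x^3 - 69x^2 + 1587x - 12767

Set β = α - 23 = ∛(600), so β^3 = 600. Then (α - 23)^3 - 600 = 0, i.e. α is a root of g(x) = (x - 23)^3 - 600 = x^3 - 69x^2 + 1587x - 12767. Since g(x) = h(x - 23) where h(x) = x^3 - 600, and h is irreducible over Q (because 600 is not a perfect cube, so h has no rational root, and a monic cubic with no rational root is irreducible), g is also irreducible (irreducibility is preserved under the substitution x → x - 23). Hence m_α(x) = x^3 - 69x^2 + 1587x - 12767.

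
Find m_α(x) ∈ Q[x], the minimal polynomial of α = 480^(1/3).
m_α(x) = x^3 - 480

α satisfies α^3 = 480, so x^3 - 480 annihilates α. By the rational root test, a rational root p/q (in lowest terms) of x^3 - 480 would satisfy p^3 = 480 q^3, forcing q = 1 and p^3 = 480; but 480 is not a perfect cube, contradiction. A monic cubic over Q with no rational root is irreducible (any nontrivial factorization would include a linear factor). Hence x^3 - 480 is the minimal polynomial of α, and in particular [Q(α):Q] = 3.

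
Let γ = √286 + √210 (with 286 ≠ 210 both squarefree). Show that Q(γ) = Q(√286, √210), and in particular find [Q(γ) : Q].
[Q(γ) : Q] = 4 (equivalently, Q(γ) = Q(√286, √210))

Obviously Q(γ) ⊆ Q(√286, √210), and [Q(√286, √210):Q] = 4 (since 286, 210 are distinct squarefree integers > 1 with 60060 not a perfect square). To show equality we compute the minimal polynomial of γ. From γ = √286 + √210: γ^2 = 286 + 2√(60060) + 210 = 496 + 2√(60060), so γ^2 - 496 = 2√(60060); squaring, (γ^2 - 496)^2 = 4·60060, i.e. γ^4 - 992γ^2 + 246016 - 240240 = 0, i.e. γ^4 - 992γ^2 + 5776 = 0. So γ is a root of x^4 - 992x^2 + 5776. This polynomial is irreducible over Q: it has no rational root (each ±√286 ± √210 is irrational), and any factorization into two quadratics over Q would force √(60060) ∈ Q (pairing opposite roots) or √286, √210 ∈ Q (other pairings), all impossible. Hence [Q(γ):Q] = 4 = [Q(√286, √210):Q], so Q(γ) = Q(√286, √210).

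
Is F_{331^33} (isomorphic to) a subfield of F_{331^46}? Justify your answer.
No: F_{331^33} is not a subfield of F_{331^46}

F_{p^m} embeds in F_{p^n} iff m | n. Here 33 ∤ 46 (since 46 = 1·33 + 13 with remainder 13 ≠ 0), so F_{331^33} is not a subfield of F_{331^46}. Equivalently: if it were, the tower law would give 33 = [F_{331^33}:F_331] dividing [F_{331^46}:F_331] = 46, contradiction.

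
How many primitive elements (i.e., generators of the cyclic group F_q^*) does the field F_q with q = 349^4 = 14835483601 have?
There are φ(14835483600) = 3273984000 primitive elements

F_q^* is cyclic of order q - 1 = 14835483600. A cyclic group of order m has exactly φ(m) generators. Here m = 14835483600 = 2^4 · 3 · 5^2 · 7 · 29 · 60901, so the number of primitive elements is φ(14835483600) = 3273984000.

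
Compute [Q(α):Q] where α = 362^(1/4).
[Q(α):Q] = 4

α is a root of x^4 - 362. By Eisenstein's criterion at the prime p = 2 (which divides the constant term 362 but p^2 = 4 does not, since 362 is squarefree), x^4 - 362 is irreducible over Q. Hence [Q(α):Q] = 4.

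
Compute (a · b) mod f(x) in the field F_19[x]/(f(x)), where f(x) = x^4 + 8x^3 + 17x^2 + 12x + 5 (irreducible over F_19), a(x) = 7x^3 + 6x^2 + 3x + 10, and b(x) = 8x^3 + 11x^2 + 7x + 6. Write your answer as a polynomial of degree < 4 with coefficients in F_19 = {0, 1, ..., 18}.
a · b ≡ 6x^3 + 9x^2 + 2x + 2 (mod f(x))

Multiply in F_19[x]: a(x)·b(x) = (7x^3 + 6x^2 + 3x + 10)·(8x^3 + 11x^2 + 7x + 6) = 18x^6 + 11x^5 + 6x^4 + 7x^3 + 15x^2 + 12x + 3. This has degree ≥ 4, so divide by f(x) over F_19: 18x^6 + 11x^5 + 6x^4 + 7x^3 + 15x^2 + 12x + 3 = (18x^2 + 4)·(x^4 + 8x^3 + 17x^2 + 12x + 5) + (6x^3 + 9x^2 + 2x + 2). Hence a·b ≡ 6x^3 + 9x^2 + 2x + 2 (mod f). (F_19[x]/(f) is a field with 19^4 = 130321 elements since f is irreducible of degree 4.)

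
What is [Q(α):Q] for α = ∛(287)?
[Q(α):Q] = 3

The minimal polynomial of α is x^3 - 287, irreducible over Q since 287 is not a perfect cube (so x^3 - 287 has no rational root). Hence [Q(α):Q] = deg(m_α) = 3.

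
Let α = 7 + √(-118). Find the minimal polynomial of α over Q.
m_α(x) = x^2 - 14x + 167

From α - 7 = √(-118), squaring gives (α - 7)^2 = -118, i.e. α^2 - 14α + 49 = -118, so α^2 - 14α + 167 = 0. The discriminant of x^2 - 14x + 167 is (-14)^2 - 4·(167) = 196 - 668 = -472, and 4·(-118) is not a perfect square in Q since -118 is squarefree and ≠ 1. Hence x^2 - 14x + 167 is irreducible over Q and is the minimal polynomial of α.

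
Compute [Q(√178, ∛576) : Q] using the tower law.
[Q(√178, ∛576) : Q] = 6

Let L = Q(√178, ∛576). Since Q(√178) ⊂ L and [Q(√178):Q] = 2, the tower law gives 2 | [L:Q]. Likewise Q(∛576) ⊂ L with [Q(∛576):Q] = 3 (because 576 is not a perfect cube), so 3 | [L:Q]. As gcd(2,3) = 1, [L:Q] is divisible by 6. Conversely L is generated over Q by √178 and ∛576, so [L:Q] ≤ 2·3 = 6. Therefore [Q(√178, ∛576) : Q] = 6.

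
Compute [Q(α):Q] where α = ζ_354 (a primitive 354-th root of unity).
[Q(α):Q] = 116

The minimal polynomial of ζ_354 over Q is the 354-th cyclotomic polynomial Φ_354(x), which is irreducible over Q and has degree φ(354) = 116. Hence [Q(α):Q] = φ(354) = 116.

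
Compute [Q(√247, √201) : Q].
[Q(√247, √201) : Q] = 4

[Q(√247):Q] = 2 (min poly x^2 - 247, irreducible since 247 is squarefree > 1). For the top step, suppose √201 ∈ Q(√247), say √201 = c + d√247 with c, d ∈ Q. Squaring: 201 = c^2 + 247d^2 + 2cd√247. Since √247 ∉ Q this forces 2cd = 0. If d = 0 then √201 = c ∈ Q, contradicting 201 squarefree > 1. If c = 0 then 201 = 247d^2, so 247·201 = (247d)^2 is a perfect square in Q — but 247·201 = 49647 is not a perfect square (since 247 and 201 are distinct squarefree integers). Contradiction. Hence √201 ∉ Q(√247), so x^2 - 201 stays irreducible over Q(√247) and [Q(√247, √201) : Q(√247)] = 2. By the tower law, [Q(√247, √201) : Q] = 2 · 2 = 4.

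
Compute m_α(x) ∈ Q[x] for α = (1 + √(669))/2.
m_α(x) = x^2 - x - 167

From 2α - 1 = √(669), squaring gives (2α - 1)^2 = 669, i.e. 4α^2 - 4α + 1 = 669, so α^2 - α + (1 - 669)/4 = 0. Since 669 ≡ 1 (mod 4), (1 - 669)/4 = -167 ∈ Z. The polynomial x^2 - x - 167 has discriminant 1 - 4·(-167) = 669, which is not a perfect square in Q (d = 669 is squarefree and ≠ 1), so x^2 - x - 167 is irreducible over Q. It is the minimal polynomial of α.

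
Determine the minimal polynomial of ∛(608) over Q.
m_α(x) = x^3 - 608

α satisfies α^3 = 608, so x^3 - 608 annihilates α. By the rational root test, a rational root p/q (in lowest terms) of x^3 - 608 would satisfy p^3 = 608 q^3, forcing q = 1 and p^3 = 608; but 608 is not a perfect cube, contradiction. A monic cubic over Q with no rational root is irreducible (any nontrivial factorization would include a linear factor). Hence x^3 - 608 is the minimal polynomial of α, and in particular [Q(α):Q] = 3.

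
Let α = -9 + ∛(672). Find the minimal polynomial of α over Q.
m_α(x) = x^3 + 27x^2 + 243x + 57

Set β = α + 9 = ∛(672), so β^3 = 672. Then (α + 9)^3 - 672 = 0, i.e. α is a root of g(x) = (x + 9)^3 - 672 = x^3 + 27x^2 + 243x + 57. Since g(x) = h(x + 9) where h(x) = x^3 - 672, and h is irreducible over Q (because 672 is not a perfect cube, so h has no rational root, and a monic cubic with no rational root is irreducible), g is also irreducible (irreducibility is preserved under the substitution x → x + 9). Hence m_α(x) = x^3 + 27x^2 + 243x + 57.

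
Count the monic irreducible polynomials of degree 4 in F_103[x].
There are 28135068 monic irreducible polynomials of degree 4 over F_103

Each element of F_{103^4} that lies in no proper subfield is a root of exactly one monic irreducible of degree 4 over F_103, and each such polynomial has 4 distinct roots in F_{103^4}. By Möbius inversion the count is N_103(4) = (1/4) Σ_{d|4} μ(4/d) · 103^d = (1/4)(μ(4)·103^1 + μ(2)·103^2 + μ(1)·103^4) = 112540272/4 = 28135068.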